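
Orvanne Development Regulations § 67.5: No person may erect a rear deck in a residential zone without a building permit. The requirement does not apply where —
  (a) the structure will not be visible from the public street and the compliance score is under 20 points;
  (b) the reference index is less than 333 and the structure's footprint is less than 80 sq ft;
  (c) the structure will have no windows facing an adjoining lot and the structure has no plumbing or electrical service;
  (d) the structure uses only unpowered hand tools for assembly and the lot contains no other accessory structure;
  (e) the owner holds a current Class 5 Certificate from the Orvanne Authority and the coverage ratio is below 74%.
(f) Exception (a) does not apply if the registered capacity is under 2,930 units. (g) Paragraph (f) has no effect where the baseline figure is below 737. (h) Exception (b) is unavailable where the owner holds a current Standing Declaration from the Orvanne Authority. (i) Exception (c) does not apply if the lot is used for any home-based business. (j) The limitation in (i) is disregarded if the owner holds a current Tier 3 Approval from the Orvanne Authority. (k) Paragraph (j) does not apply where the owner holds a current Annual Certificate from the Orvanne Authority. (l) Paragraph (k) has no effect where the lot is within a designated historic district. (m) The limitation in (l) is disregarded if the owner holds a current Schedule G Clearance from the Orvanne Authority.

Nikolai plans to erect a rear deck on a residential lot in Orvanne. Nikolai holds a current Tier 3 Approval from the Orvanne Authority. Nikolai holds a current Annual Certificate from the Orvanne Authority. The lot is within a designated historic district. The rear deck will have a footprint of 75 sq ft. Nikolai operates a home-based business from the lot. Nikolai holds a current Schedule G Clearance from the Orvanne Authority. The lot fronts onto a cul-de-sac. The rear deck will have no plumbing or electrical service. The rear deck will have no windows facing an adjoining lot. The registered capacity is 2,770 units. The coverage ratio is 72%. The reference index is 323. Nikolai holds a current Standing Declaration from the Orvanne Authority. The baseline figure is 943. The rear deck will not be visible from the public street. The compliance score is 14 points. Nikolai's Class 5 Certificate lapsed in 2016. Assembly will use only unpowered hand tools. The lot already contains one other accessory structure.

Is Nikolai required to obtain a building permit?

Yes — Nikolai must obtain a building permit.

All of (a)'s requirements are met (the structure will not be visible from the street; the compliance score is 14 points, under the 20 points limit). However, paragraphs (f)–(g) must be considered: (f) operates against (a): the registered capacity is 2,770 units, under the 2,930 units limit. (g), which would lift (f), is not engaged — the baseline figure is 943, not below 737. Exception (a) does not apply.
Exception (b)'s conditions are all satisfied: the reference index is 323, less than the 333 limit; the structure's footprint is 75 sq ft, less than the 80 sq ft limit. Turning to paragraph (h): (h) is engaged — a current Standing Declaration is held. So (b) is unavailable.
Exception (c): no windows face an adjoining lot; there is no plumbing or electrical service — every condition holds. But: (i) operates against (c): a home-based business operates on the lot. (j) would limit (i) — a current Tier 3 Approval is held — but (k) sets (j) aside: (k) operates against (j): a current Annual Certificate is held. (l) would limit (k) — the lot is in a historic district — but (m) sets (l) aside: (m) operates against (l): a current Schedule G Clearance is held. (c) is therefore removed.
Exception (d) fails — the lot already has another accessory structure.
Exception (e) fails — no current Class 5 Certificate is held.
No exception is made out. Nikolai falls within the general rule.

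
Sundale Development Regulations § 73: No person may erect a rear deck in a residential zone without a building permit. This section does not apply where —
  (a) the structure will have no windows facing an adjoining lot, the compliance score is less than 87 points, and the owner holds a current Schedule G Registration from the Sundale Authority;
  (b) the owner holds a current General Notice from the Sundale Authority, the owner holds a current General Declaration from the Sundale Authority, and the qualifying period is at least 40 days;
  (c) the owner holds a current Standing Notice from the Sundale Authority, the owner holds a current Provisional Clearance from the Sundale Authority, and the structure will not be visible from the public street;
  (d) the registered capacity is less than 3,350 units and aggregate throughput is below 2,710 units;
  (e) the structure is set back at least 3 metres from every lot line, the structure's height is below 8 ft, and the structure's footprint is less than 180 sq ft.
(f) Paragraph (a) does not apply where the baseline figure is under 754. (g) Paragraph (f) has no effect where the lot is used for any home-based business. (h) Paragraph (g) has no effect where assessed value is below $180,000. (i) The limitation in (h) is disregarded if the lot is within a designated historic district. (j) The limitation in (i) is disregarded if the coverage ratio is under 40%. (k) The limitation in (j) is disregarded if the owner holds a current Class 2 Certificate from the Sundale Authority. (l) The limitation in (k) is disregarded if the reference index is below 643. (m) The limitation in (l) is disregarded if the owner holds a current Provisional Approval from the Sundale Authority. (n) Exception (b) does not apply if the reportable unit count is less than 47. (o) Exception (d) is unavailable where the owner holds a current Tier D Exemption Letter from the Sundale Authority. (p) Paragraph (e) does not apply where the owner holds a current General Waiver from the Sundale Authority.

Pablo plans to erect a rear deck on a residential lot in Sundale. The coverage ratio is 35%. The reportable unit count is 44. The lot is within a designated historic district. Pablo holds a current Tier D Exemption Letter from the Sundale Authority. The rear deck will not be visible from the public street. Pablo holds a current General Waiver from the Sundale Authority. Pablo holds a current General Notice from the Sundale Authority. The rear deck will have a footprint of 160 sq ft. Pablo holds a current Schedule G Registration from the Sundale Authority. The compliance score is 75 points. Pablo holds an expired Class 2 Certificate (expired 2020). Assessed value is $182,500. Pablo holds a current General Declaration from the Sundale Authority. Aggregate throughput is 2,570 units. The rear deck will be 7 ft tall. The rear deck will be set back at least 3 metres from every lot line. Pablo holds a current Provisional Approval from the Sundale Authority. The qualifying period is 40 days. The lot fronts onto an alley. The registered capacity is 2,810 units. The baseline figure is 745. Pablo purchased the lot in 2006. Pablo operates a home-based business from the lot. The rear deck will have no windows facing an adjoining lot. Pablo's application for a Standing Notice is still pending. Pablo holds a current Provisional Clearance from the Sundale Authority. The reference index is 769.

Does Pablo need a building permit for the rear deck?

Exception (a): no windows face an adjoining lot; the compliance score is 75 points, less than the 87 points limit; a current Schedule G Registration is held — every condition holds. As to paragraphs (f)–(m): (f) would limit (a) — the baseline figure is 745, under the 754 limit — but (g) sets (f) aside: (g) operates against (f): a home-based business operates on the lot. (h) does not operate here (assessed value is $182,500, not below $180,000), so (g) stands. (a) remains available.
Exception (b)'s conditions are all satisfied: a current General Notice is held; a current General Declaration is held; the qualifying period is 40 days, meeting the 40 days threshold. However, paragraph (n) must be considered: (n) applies — the reportable unit count is 44, less than the 47 limit. So (b) is unavailable.
Exception (c) does not apply: the Standing Notice is not current.
Exception (d)'s conditions are all satisfied: the registered capacity is 2,810 units, less than the 3,350 units limit; aggregate throughput is 2,570 units, below the 2,710 units limit. But: (o) is engaged — a current Tier D Exemption Letter is held. So (d) is unavailable.
Exception (e): the setback is at least 3 m on every side; the structure's height is 7 ft, below the 8 ft limit; the structure's footprint is 160 sq ft, less than the 180 sq ft limit — every condition holds. Turning to paragraph (p): (p) operates against (e): a current General Waiver is held. So (e) is unavailable.

No — exception (a) applies; Pablo does not need a building permit.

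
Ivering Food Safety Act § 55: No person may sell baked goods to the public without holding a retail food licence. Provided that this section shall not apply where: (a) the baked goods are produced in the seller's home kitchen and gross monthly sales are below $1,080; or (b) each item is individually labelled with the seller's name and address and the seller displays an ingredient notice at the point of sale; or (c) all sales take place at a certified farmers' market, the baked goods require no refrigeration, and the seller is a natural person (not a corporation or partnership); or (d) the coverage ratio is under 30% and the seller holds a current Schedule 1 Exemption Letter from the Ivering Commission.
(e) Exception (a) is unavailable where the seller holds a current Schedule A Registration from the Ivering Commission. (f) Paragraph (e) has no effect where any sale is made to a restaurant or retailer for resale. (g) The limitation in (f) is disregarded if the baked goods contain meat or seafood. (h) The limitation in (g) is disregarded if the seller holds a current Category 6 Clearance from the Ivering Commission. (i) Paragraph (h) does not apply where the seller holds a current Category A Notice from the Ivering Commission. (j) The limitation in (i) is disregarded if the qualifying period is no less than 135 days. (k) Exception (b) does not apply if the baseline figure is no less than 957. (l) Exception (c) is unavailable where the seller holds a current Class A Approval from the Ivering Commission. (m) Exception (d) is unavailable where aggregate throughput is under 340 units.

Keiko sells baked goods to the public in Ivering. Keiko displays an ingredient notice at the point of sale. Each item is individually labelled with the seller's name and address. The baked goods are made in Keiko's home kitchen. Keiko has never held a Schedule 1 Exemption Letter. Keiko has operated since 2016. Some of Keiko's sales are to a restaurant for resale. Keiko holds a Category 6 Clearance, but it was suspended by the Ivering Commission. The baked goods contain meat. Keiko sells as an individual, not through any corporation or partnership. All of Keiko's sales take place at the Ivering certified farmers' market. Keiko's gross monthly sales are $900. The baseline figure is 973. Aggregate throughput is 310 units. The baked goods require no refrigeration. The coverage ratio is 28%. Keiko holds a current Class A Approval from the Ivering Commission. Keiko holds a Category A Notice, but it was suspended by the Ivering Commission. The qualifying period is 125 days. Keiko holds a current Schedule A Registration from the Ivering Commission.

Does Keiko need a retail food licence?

Yes — Keiko must hold a retail food licence.

Exception (a): the baked goods are home-kitchen produced; gross monthly sales are $900, below the $1,080 limit — every condition holds. But: (e) operates against (a): a current Schedule A Registration is held. (f) applies (some sales are to a restaurant for resale), but yields to (g): (g) applies — the baked goods contain meat. (h), which would lift (g), is inapplicable — no current Category 6 Clearance is held. (a) is therefore removed.
All of (b)'s requirements are met (items are individually labelled; an ingredient notice is displayed). Turning to paragraph (k): (k) applies — the baseline figure is 973, meeting the 957 threshold. Exception (b) does not apply.
Exception (c)'s conditions are all satisfied: all sales are at a certified farmers' market; the baked goods are shelf-stable; the seller is a natural person. But: (l) is triggered — a current Class A Approval is held. (c) is therefore removed.
Exception (d) fails — the Schedule 1 Exemption Letter is not current.
No exception applies. The general rule governs.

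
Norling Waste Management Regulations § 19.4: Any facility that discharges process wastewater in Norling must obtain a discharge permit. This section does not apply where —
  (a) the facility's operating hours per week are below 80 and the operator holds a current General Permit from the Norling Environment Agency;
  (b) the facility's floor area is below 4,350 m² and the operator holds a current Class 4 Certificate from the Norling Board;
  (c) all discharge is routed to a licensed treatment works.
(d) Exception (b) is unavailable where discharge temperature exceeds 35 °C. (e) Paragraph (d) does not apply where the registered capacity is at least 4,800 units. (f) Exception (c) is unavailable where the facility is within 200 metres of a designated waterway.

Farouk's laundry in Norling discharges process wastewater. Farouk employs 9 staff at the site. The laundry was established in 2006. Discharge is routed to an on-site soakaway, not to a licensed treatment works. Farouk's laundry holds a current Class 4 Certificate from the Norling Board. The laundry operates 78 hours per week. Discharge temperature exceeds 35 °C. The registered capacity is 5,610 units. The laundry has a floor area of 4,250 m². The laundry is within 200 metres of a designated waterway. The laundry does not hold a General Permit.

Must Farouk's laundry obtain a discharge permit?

No — exception (b) applies; Farouk's laundry is not required to obtain a discharge permit.

Exception (a) fails — no General Permit is held.
Exception (b) is satisfied on its face — the facility's floor area is 4,250 m², below the 4,350 m² limit; a current Class 4 Certificate is held. Considering the limiting provisions: (d) would limit (b) — discharge temperature exceeds 35 °C — but (e) sets (d) aside: (e) operates — the registered capacity is 5,610 units, meeting the 4,800 units threshold. (b) remains available.
Exception (c) requires that all discharge is routed to a licensed treatment works; but discharge is not routed to a licensed treatment works, so (c) is unavailable.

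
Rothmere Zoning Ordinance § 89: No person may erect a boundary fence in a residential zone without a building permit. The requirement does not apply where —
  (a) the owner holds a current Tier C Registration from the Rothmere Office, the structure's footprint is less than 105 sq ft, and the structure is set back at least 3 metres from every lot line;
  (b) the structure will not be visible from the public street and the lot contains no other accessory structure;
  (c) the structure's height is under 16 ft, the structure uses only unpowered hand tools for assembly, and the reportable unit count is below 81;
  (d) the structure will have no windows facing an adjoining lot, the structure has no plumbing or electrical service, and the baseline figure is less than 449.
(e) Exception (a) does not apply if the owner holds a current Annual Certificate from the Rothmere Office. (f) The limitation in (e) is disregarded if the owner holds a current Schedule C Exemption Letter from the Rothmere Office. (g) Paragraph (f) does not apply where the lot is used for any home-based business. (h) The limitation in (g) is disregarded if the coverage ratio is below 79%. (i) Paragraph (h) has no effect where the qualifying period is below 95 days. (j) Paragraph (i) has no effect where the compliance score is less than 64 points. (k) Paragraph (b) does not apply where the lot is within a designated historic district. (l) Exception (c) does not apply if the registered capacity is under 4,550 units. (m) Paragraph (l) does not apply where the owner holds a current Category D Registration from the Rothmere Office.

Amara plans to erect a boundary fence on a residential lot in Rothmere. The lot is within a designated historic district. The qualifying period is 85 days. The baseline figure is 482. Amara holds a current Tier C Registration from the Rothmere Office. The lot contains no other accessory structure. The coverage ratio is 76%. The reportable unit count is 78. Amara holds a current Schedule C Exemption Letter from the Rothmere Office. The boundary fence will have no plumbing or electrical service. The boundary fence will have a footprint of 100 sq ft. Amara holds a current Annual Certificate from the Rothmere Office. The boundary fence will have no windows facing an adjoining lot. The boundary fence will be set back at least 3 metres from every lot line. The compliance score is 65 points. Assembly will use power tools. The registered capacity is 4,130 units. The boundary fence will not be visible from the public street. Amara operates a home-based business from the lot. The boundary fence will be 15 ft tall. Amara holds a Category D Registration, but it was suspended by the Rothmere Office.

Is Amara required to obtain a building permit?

All of (a)'s requirements are met (a current Tier C Registration is held; the structure's footprint is 100 sq ft, less than the 105 sq ft limit; the setback is at least 3 m on every side). However, paragraphs (e)–(j) must be considered: (e) operates against (a): a current Annual Certificate is held. (f) is engaged (a current Schedule C Exemption Letter is held), but is itself disapplied by (g): (g) applies — a home-based business operates on the lot. (h) operates (the coverage ratio is 76%, below the 79% limit), but is itself disapplied by (i): (i) operates against (h): the qualifying period is 85 days, below the 95 days limit. (j), which would lift (i), is not triggered — the compliance score is 65 points, not less than 64 points. (a) is therefore removed.
Exception (b): the structure will not be visible from the street; the lot has no other accessory structure — every condition holds. Turning to paragraph (k): (k) is triggered — the lot is in a historic district. So (b) is unavailable.
Exception (c) fails — assembly uses power tools.
Exception (d) does not apply: the baseline figure is 482, not less than 449.
No exception displaces § 89.

Yes — Amara must obtain a building permit.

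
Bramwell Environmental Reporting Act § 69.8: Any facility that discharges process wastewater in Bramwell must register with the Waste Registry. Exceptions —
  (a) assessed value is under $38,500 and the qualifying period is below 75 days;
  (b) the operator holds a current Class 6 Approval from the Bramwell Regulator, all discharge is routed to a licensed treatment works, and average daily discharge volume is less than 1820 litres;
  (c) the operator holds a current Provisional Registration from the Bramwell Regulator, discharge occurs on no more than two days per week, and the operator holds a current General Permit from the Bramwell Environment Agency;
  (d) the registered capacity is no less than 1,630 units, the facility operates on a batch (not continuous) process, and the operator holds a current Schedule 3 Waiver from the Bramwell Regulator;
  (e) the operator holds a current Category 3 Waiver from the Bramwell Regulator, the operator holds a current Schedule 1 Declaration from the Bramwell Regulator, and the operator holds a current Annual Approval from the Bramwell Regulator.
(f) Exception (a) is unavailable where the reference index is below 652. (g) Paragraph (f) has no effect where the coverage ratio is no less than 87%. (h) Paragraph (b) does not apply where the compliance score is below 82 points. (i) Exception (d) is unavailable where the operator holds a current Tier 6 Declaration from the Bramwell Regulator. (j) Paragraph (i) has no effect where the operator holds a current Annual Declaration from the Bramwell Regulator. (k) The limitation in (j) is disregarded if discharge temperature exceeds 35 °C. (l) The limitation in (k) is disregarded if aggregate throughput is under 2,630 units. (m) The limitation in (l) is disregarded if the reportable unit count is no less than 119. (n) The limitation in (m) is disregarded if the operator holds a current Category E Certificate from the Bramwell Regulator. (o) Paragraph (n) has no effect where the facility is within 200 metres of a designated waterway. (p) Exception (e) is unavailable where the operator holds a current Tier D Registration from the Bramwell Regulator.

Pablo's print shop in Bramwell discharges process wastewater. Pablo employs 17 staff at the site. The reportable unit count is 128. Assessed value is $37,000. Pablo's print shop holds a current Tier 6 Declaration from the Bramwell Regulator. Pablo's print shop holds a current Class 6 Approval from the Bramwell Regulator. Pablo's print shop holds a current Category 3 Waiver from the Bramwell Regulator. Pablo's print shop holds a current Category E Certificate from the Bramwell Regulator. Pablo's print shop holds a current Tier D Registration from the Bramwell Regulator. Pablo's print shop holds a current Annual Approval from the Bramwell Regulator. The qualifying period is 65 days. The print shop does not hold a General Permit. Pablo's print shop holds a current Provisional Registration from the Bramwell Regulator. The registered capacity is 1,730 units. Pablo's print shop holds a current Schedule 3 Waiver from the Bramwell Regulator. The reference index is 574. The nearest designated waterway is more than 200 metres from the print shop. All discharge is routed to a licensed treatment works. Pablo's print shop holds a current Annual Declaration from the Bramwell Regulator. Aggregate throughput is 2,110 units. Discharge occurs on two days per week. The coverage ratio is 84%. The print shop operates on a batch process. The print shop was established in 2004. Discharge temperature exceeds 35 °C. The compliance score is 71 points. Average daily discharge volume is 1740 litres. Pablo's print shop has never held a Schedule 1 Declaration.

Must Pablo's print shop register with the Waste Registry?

No — exception (d) applies; Pablo's print shop is not required to register with the Waste Registry.

Exception (a): assessed value is $37,000, under the $38,500 limit; the qualifying period is 65 days, below the 75 days limit — every condition holds. But: (f) operates against (a): the reference index is 574, below the 652 limit. (g) does not operate here (the coverage ratio is 84%, short of 87%), so (f) stands. Exception (a) does not apply.
All of (b)'s requirements are met (a current Class 6 Approval is held; discharge is routed to a licensed treatment works; average daily discharge volume is 1740 litres, less than the 1820 litres limit). Turning to paragraph (h): (h) operates against (b): the compliance score is 71 points, below the 82 points limit. (b) is therefore removed.
Exception (c) requires that the operator holds a current General Permit from the Bramwell Environment Agency; but no General Permit is held, so (c) is unavailable.
Exception (d)'s conditions are all satisfied: the registered capacity is 1,730 units, meeting the 1,630 units threshold; the facility operates on a batch process; a current Schedule 3 Waiver is held. As to paragraphs (i)–(o): (i) is triggered (a current Tier 6 Declaration is held), but is set aside by (j): (j) operates against (i): a current Annual Declaration is held. (k) operates (discharge temperature exceeds 35 °C), but yields to (l): (l) applies — aggregate throughput is 2,110 units, under the 2,630 units limit. (m) would limit (l) — the reportable unit count is 128, meeting the 119 threshold — but (n) sets (m) aside: (n) operates against (m): a current Category E Certificate is held. (o) is not engaged (the print shop is more than 200 m from any designated waterway), so (n) stands. (d) remains available.
Exception (e) requires that the operator holds a current Schedule 1 Declaration from the Bramwell Regulator; but the Schedule 1 Declaration is not current, so (e) is unavailable.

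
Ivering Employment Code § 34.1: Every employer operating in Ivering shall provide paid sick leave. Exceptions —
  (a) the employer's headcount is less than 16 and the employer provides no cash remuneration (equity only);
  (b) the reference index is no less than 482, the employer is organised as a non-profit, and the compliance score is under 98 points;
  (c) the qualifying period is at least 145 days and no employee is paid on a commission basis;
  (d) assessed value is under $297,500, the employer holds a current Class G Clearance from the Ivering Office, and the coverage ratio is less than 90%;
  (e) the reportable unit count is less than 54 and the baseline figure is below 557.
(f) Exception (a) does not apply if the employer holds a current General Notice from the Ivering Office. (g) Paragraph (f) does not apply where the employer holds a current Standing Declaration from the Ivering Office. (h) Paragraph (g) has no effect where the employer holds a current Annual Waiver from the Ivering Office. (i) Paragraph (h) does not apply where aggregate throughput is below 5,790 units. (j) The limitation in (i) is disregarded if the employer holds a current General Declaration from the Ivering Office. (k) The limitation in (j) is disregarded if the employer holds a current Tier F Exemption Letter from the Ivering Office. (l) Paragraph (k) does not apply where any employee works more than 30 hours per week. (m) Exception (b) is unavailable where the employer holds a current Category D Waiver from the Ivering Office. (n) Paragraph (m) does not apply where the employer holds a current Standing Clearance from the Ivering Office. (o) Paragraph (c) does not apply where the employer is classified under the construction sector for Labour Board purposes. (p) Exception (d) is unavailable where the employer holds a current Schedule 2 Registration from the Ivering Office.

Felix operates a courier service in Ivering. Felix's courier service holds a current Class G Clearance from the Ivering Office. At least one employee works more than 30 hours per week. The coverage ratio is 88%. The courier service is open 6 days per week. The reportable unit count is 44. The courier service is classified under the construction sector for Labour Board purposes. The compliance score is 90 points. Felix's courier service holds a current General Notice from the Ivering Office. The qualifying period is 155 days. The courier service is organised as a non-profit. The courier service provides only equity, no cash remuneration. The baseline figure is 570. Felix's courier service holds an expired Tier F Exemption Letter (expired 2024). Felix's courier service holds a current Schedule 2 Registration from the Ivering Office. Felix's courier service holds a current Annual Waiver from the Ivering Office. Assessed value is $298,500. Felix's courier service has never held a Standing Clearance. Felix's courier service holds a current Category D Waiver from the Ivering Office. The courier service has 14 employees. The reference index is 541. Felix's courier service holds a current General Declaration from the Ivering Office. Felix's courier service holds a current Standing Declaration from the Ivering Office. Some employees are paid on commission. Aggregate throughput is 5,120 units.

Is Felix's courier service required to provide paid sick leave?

Exception (a)'s conditions are all satisfied: the employer's headcount is 14, less than the 16 limit; remuneration is equity-only. Turning to paragraphs (f)–(l): (f) is triggered — a current General Notice is held. (g) would limit (f) — a current Standing Declaration is held — but (h) sets (g) aside: (h) is triggered — a current Annual Waiver is held. (i) would limit (h) — aggregate throughput is 5,120 units, below the 5,790 units limit — but (j) sets (i) aside: (j) operates against (i): a current General Declaration is held. (k) does not operate here (there is no Tier F Exemption Letter in force), so (j) stands. (a) is therefore removed.
All of (b)'s requirements are met (the reference index is 541, meeting the 482 threshold; the employer is a non-profit; the compliance score is 90 points, under the 98 points limit). However, paragraphs (m)–(n) must be considered: (m) operates against (b): a current Category D Waiver is held. (n), which would lift (m), does not operate here — the Standing Clearance is not current. So (b) is unavailable.
Exception (c) fails — some employees are paid on commission.
Exception (d) fails — assessed value is $298,500, not under $297,500.
Exception (e) does not apply: the baseline figure is 570, not below 557.
Every exception is unavailable, so the rule governs.

Yes — Felix's courier service must provide paid sick leave.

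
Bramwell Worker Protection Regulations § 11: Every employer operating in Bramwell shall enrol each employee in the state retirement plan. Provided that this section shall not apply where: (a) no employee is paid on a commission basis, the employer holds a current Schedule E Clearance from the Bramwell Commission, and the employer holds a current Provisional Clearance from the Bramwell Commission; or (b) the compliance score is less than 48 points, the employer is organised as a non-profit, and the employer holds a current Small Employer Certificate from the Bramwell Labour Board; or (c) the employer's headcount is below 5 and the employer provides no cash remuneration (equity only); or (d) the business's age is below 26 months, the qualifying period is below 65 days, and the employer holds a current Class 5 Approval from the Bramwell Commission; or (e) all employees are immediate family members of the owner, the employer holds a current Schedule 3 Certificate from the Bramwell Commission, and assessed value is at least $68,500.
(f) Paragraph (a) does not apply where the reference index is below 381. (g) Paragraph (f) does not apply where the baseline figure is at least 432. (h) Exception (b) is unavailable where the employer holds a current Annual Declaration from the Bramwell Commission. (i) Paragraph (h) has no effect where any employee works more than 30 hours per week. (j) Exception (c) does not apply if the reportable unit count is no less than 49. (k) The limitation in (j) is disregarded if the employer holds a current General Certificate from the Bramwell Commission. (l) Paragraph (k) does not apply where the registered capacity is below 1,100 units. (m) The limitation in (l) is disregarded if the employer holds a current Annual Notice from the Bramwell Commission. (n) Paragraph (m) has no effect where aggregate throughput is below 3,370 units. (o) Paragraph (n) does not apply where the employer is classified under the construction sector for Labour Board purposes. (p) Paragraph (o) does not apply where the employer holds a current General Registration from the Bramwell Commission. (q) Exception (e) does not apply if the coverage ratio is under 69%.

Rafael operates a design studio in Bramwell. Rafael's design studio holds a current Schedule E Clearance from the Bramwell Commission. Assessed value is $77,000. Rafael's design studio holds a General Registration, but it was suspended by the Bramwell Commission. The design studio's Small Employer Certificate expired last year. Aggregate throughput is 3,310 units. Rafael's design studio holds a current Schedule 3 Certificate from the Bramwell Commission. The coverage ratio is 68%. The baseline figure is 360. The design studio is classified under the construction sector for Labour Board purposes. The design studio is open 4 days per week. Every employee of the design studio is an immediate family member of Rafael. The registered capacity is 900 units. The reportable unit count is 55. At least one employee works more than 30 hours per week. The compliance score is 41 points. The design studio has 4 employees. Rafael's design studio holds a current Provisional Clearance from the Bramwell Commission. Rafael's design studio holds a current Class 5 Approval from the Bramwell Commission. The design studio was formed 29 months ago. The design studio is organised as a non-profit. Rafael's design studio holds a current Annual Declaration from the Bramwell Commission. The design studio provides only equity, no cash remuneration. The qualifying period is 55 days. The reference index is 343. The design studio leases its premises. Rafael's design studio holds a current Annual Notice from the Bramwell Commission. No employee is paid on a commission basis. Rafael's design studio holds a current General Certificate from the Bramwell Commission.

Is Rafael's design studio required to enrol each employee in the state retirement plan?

All of (a)'s requirements are met (no employee is paid on commission; a current Schedule E Clearance is held; a current Provisional Clearance is held). But applying paragraphs (f)–(g): (f) applies — the reference index is 343, below the 381 limit. (g), which would lift (f), is not engaged — the baseline figure is 360, short of 432. (a) is therefore removed.
Exception (b) does not apply: the Small Employer Certificate has expired.
Exception (c): the employer's headcount is 4, below the 5 limit; remuneration is equity-only — every condition holds. Applying paragraphs (j)–(p): (j) is engaged (the reportable unit count is 55, meeting the 49 threshold), but is set aside by (k): (k) is triggered — a current General Certificate is held. (l) is triggered (the registered capacity is 900 units, below the 1,100 units limit), but is set aside by (m): (m) operates against (l): a current Annual Notice is held. (n) would limit (m) — aggregate throughput is 3,310 units, below the 3,370 units limit — but (o) sets (n) aside: (o) is engaged — the design studio is classified under the construction sector. (p), which would lift (o), is not triggered — no current General Registration is held. Exception (c) stands.
Exception (d) requires that the business's age is below 26 months; but the business's age is 29 months, not below 26 months, so (d) is unavailable.
All of (e)'s requirements are met (every employee is an immediate family member; a current Schedule 3 Certificate is held; assessed value is $77,000, meeting the $68,500 threshold). However, paragraph (q) must be considered: (q) operates — the coverage ratio is 68%, under the 69% limit. So (e) is unavailable.

No — exception (c) applies; Rafael's design studio is not required to enrol each employee in the state retirement plan.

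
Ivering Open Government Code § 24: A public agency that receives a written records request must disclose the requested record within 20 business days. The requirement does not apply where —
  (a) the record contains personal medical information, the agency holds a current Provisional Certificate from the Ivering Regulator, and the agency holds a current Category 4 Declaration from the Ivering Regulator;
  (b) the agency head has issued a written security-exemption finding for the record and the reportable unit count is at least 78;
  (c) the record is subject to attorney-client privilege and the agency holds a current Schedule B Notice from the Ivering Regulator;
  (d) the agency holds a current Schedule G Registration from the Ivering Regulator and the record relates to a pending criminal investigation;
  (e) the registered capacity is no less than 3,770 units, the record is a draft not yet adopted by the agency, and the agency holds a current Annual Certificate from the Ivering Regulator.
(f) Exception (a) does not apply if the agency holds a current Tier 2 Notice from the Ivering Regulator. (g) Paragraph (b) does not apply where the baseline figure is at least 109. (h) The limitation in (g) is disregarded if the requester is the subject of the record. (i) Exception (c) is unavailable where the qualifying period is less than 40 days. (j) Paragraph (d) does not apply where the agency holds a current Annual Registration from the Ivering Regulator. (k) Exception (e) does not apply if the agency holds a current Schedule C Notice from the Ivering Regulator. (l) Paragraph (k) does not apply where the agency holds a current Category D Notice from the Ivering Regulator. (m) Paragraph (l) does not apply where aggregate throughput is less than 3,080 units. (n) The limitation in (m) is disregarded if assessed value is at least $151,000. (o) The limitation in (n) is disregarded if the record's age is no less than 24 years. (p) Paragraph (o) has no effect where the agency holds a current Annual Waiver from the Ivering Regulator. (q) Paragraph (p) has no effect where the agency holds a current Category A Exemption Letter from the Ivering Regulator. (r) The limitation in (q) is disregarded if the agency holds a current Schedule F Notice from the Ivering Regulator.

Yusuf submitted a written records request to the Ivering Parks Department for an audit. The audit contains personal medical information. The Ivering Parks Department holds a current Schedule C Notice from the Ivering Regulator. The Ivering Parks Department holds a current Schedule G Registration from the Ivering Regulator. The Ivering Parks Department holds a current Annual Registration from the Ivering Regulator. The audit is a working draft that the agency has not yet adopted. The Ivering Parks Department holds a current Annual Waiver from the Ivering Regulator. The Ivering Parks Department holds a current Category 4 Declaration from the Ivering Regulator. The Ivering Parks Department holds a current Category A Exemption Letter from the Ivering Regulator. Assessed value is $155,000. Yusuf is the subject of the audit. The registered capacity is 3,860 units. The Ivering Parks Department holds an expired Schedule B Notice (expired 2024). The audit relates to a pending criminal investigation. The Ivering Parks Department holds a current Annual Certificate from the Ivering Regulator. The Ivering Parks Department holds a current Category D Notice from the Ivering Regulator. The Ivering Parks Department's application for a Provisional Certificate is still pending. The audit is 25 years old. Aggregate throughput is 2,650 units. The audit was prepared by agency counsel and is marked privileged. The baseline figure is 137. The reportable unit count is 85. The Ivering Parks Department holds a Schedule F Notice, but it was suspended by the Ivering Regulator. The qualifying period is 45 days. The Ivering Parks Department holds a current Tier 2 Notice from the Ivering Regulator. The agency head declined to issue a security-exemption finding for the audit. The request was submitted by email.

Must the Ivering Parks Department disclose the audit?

Yes — the Ivering Parks Department must disclose the audit.

Exception (a) fails — no current Provisional Certificate is held.
Exception (b) requires that the agency head has issued a written security-exemption finding for the record; but the agency head declined to issue a security-exemption finding, so (b) is unavailable.
Exception (c) requires that the agency holds a current Schedule B Notice from the Ivering Regulator; but no current Schedule B Notice is held, so (c) is unavailable.
Exception (d) is satisfied on its face — a current Schedule G Registration is held; the audit relates to a pending investigation. But: (j) operates against (d): a current Annual Registration is held. So (d) is unavailable.
Exception (e) is satisfied on its face — the registered capacity is 3,860 units, meeting the 3,770 units threshold; the audit is an unadopted draft; a current Annual Certificate is held. But: (k) is engaged — a current Schedule C Notice is held. (l) would limit (k) — a current Category D Notice is held — but (m) sets (l) aside: (m) operates against (l): aggregate throughput is 2,650 units, less than the 3,080 units limit. (n) operates (assessed value is $155,000, meeting the $151,000 threshold), but yields to (o): (o) operates against (n): the record's age is 25 years, meeting the 24 years threshold. (p) operates (a current Annual Waiver is held), but is displaced by (q): (q) applies — a current Category A Exemption Letter is held. (r), which would lift (q), is not engaged — the Schedule F Notice is not current. Exception (e) does not apply.
None of the exceptions is available; § 24 applies in full.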